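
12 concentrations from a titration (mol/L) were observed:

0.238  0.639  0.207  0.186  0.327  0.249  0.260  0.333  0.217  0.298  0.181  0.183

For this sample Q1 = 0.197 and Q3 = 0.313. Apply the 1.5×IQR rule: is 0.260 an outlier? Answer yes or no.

IQR = Q3 − Q1 = 0.313 − 0.197 = 0.116.
Lower fence = Q1 − 1.5·IQR = 0.197 − 0.174 = 0.023.
Upper fence = Q3 + 1.5·IQR = 0.313 + 0.174 = 0.487.
0.260 lies within [0.023, 0.487].

no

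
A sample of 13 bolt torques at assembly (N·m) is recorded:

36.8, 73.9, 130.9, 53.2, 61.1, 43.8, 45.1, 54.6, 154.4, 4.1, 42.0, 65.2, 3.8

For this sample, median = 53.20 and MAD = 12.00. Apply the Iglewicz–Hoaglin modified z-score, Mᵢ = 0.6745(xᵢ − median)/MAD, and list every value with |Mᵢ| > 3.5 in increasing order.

130.9, 154.4

|Mᵢ| > 3.5 ⇔ |xᵢ − 53.20| > 3.5·12.00/0.6745 = 62.27.
So outliers lie outside [-9.07, 115.47].
130.9: M = 4.37 → outlier.
154.4: M = 5.69 → outlier.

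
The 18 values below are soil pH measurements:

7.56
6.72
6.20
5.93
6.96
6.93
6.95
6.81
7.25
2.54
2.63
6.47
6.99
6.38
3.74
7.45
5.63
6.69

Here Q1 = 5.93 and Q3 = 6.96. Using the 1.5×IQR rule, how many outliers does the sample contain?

IQR = 1.03; fences at 5.93 − 1.545 = 4.385 and 6.96 + 1.545 = 8.505.
Outside the cutoffs: 2.54, 2.63, 3.74.

3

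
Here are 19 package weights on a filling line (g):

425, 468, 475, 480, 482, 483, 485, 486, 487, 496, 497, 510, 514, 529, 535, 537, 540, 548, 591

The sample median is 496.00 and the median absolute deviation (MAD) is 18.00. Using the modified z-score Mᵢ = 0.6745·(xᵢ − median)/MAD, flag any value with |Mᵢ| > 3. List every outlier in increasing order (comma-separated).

|Mᵢ| > 3 ⇔ |xᵢ − 496.00| > 3·18.00/0.6745 = 80.06.
So outliers lie outside [415.94, 576.06].
591: M = 3.56 → outlier.

591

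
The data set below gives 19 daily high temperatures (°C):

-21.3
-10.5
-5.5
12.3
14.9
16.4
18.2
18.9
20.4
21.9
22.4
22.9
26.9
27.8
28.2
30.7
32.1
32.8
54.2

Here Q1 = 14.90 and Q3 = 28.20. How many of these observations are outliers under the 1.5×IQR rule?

IQR = 13.30; fences at 14.90 − 19.95 = -5.05 and 28.20 + 19.95 = 48.15.
Outside the cutoffs: -21.3, -10.5, -5.5, 54.2.

4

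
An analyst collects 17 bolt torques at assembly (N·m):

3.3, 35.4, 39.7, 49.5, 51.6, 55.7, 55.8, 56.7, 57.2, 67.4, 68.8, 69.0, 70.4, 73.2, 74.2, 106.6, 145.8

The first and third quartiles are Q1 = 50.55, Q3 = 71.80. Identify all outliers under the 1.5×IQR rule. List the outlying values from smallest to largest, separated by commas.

3.3, 106.6, 145.8

IQR = Q3 − Q1 = 71.80 − 50.55 = 21.25.
Lower fence = Q1 − 1.5·IQR = 50.55 − 31.875 = 18.675.
Upper fence = Q3 + 1.5·IQR = 71.80 + 31.875 = 103.675.
3.3 < 18.675 → outlier.
106.6 > 103.675 → outlier.
145.8 > 103.675 → outlier.
All remaining values lie within [18.675, 103.675].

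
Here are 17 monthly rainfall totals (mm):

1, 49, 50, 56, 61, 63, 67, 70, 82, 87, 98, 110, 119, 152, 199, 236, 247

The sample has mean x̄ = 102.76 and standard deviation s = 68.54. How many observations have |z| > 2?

Cutoffs: x̄ ± 2s = [-34.32, 239.84].
Outside the cutoffs: 247.

1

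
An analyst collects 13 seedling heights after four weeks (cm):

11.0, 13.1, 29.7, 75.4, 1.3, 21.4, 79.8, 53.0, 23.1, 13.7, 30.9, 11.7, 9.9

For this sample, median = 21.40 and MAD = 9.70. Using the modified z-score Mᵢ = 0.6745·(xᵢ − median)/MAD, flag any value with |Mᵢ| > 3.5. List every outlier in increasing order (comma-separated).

75.4, 79.8

|Mᵢ| > 3.5 ⇔ |xᵢ − 21.40| > 3.5·9.70/0.6745 = 50.33.
So outliers lie outside [-28.93, 71.73].
75.4: M = 3.75 → outlier.
79.8: M = 4.06 → outlier.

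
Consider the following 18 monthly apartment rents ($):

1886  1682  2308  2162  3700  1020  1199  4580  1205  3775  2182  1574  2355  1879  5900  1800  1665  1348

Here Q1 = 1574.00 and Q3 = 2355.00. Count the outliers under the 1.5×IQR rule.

4

IQR = 781.00; fences at 1574.00 − 1171.50 = 402.50 and 2355.00 + 1171.50 = 3526.50.
Outside the cutoffs: 3700, 3775, 4580, 5900.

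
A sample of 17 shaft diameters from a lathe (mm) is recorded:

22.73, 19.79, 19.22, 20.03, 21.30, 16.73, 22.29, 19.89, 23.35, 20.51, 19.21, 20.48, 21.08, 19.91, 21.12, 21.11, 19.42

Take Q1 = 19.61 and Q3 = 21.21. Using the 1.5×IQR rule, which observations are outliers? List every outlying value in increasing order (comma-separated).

16.73

IQR = Q3 − Q1 = 21.21 − 19.61 = 1.60.
Lower fence = Q1 − 1.5·IQR = 19.61 − 2.40 = 17.21.
Upper fence = Q3 + 1.5·IQR = 21.21 + 2.40 = 23.61.
16.73 < 17.21 → outlier.
All remaining values lie within [17.21, 23.61].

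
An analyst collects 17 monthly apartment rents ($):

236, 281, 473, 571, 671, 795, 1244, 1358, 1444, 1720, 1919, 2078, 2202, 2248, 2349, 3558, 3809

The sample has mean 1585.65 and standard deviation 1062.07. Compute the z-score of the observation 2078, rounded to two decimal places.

0.46

z = (2078 − 1585.65) / 1062.07 = 0.46.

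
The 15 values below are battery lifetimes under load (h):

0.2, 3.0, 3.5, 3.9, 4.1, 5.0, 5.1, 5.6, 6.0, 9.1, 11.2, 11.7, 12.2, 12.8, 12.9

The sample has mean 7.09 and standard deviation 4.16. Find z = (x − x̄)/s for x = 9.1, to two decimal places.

z = (9.1 − 7.09) / 4.16 = 0.48.

0.48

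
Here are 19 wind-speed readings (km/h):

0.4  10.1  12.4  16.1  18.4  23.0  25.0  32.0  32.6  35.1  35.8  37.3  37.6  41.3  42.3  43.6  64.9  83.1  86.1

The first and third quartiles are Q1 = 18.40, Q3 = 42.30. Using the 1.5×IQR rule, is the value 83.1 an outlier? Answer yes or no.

IQR = Q3 − Q1 = 42.30 − 18.40 = 23.90.
Lower fence = Q1 − 1.5·IQR = 18.40 − 35.85 = -17.45.
Upper fence = Q3 + 1.5·IQR = 42.30 + 35.85 = 78.15.
83.1 lies above the upper fence.

yes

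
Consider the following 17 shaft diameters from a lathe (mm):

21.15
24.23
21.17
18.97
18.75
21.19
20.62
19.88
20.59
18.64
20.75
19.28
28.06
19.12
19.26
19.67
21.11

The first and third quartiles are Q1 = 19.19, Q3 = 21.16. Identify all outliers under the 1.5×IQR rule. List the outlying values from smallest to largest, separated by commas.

24.23, 28.06

IQR = Q3 − Q1 = 21.16 − 19.19 = 1.97.
Lower fence = Q1 − 1.5·IQR = 19.19 − 2.955 = 16.235.
Upper fence = Q3 + 1.5·IQR = 21.16 + 2.955 = 24.115.
24.23 > 24.115 → outlier.
28.06 > 24.115 → outlier.
All remaining values lie within [16.235, 24.115].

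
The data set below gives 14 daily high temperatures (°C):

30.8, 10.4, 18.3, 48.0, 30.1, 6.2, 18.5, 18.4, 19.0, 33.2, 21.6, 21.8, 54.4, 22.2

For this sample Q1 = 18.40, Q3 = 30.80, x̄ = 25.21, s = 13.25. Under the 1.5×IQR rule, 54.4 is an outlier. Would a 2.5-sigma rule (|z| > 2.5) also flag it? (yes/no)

no

z = (54.4 − 25.21) / 13.25 = 2.20.
|z| = 2.20 ≤ 2.5.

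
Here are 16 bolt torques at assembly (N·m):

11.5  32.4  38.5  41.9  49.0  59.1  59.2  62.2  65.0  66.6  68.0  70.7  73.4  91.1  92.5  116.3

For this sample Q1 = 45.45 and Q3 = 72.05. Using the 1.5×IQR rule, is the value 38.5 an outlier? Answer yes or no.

IQR = Q3 − Q1 = 72.05 − 45.45 = 26.60.
Lower fence = Q1 − 1.5·IQR = 45.45 − 39.90 = 5.55.
Upper fence = Q3 + 1.5·IQR = 72.05 + 39.90 = 111.95.
38.5 lies within [5.55, 111.95].

no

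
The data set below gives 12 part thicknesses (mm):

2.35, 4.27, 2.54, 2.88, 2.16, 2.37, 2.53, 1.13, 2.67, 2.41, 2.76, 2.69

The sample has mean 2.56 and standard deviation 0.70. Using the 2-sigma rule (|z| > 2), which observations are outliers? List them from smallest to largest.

Cutoffs at x̄ ± 2s: 2.56 ± 2·0.70 = [1.16, 3.96].
1.13: z = -2.04, |z| > 2 → outlier.
4.27: z = 2.44, |z| > 2 → outlier.
Every other value lies within [1.16, 3.96].

1.13, 4.27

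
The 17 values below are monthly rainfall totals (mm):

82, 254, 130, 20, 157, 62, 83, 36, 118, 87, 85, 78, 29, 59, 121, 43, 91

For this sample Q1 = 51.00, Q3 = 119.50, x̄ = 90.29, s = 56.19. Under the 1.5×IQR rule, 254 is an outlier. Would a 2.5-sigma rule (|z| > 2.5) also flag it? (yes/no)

yes

z = (254 − 90.29) / 56.19 = 2.91.
|z| = 2.91 > 2.5.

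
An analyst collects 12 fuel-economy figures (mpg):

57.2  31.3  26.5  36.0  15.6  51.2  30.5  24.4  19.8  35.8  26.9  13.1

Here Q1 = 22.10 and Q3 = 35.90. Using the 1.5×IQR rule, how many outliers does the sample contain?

1

IQR = 13.80; fences at 22.10 − 20.70 = 1.40 and 35.90 + 20.70 = 56.60.
Outside the cutoffs: 57.2.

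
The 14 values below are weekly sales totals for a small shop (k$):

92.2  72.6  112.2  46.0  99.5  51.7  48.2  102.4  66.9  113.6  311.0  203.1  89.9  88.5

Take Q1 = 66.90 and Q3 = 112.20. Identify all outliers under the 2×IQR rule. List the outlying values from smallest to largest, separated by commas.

203.1, 311.0

IQR = Q3 − Q1 = 112.20 − 66.90 = 45.30.
Lower fence = Q1 − 2·IQR = 66.90 − 90.60 = -23.70.
Upper fence = Q3 + 2·IQR = 112.20 + 90.60 = 202.80.
203.1 > 202.80 → outlier.
311.0 > 202.80 → outlier.
All remaining values lie within [-23.70, 202.80].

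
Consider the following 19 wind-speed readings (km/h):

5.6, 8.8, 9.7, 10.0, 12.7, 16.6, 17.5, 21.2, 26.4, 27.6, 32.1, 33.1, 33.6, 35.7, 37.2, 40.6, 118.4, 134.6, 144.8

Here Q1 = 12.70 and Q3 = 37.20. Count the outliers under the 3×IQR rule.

3

IQR = 24.50; fences at 12.70 − 73.50 = -60.80 and 37.20 + 73.50 = 110.70.
Outside the cutoffs: 118.4, 134.6, 144.8.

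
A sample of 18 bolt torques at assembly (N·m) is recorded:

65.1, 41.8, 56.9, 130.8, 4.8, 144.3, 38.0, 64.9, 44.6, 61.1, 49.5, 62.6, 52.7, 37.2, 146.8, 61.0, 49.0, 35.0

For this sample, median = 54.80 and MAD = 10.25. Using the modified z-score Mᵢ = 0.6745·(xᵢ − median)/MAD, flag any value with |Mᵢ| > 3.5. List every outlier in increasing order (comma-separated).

|Mᵢ| > 3.5 ⇔ |xᵢ − 54.80| > 3.5·10.25/0.6745 = 53.19.
So outliers lie outside [1.61, 107.99].
130.8: M = 5.00 → outlier.
144.3: M = 5.89 → outlier.
146.8: M = 6.05 → outlier.

130.8, 144.3, 146.8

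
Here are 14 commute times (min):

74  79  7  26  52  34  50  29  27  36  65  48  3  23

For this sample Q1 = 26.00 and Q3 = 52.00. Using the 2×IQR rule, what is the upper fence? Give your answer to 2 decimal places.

104.00

IQR = Q3 − Q1 = 52.00 − 26.00 = 26.00.
Lower fence = Q1 − 2·IQR = 26.00 − 52.00 = -26.00.
Upper fence = Q3 + 2·IQR = 52.00 + 52.00 = 104.00.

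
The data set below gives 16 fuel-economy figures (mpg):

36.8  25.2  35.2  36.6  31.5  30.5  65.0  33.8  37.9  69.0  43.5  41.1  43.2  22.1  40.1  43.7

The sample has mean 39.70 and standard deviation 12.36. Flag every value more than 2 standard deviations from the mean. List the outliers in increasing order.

65.0, 69.0

Cutoffs at x̄ ± 2s: 39.70 ± 2·12.36 = [14.98, 64.42].
65.0: z = 2.05, |z| > 2 → outlier.
69.0: z = 2.37, |z| > 2 → outlier.
Every other value lies within [14.98, 64.42].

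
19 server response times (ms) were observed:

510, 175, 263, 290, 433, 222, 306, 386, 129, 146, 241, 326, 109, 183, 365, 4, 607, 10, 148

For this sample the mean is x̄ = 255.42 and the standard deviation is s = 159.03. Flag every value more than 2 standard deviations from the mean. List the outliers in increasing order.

607

Cutoffs at x̄ ± 2s: 255.42 ± 2·159.03 = [-62.64, 573.48].
607: z = 2.21, |z| > 2 → outlier.
Every other value lies within [-62.64, 573.48].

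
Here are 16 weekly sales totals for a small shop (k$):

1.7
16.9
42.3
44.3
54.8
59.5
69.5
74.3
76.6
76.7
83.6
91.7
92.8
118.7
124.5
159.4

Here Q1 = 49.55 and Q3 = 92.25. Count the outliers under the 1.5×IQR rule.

IQR = 42.70; fences at 49.55 − 64.05 = -14.50 and 92.25 + 64.05 = 156.30.
Outside the cutoffs: 159.4.

1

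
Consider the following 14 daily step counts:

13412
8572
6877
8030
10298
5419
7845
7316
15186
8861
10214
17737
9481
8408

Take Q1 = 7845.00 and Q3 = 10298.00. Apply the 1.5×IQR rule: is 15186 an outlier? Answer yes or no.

yes

IQR = Q3 − Q1 = 10298.00 − 7845.00 = 2453.00.
Lower fence = Q1 − 1.5·IQR = 7845.00 − 3679.50 = 4165.50.
Upper fence = Q3 + 1.5·IQR = 10298.00 + 3679.50 = 13977.50.
15186 lies above the upper fence.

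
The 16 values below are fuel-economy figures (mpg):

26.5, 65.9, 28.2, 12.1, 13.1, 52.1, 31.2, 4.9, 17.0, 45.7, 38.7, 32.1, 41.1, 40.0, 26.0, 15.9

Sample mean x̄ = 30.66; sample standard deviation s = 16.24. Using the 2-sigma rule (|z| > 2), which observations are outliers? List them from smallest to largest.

65.9

Cutoffs at x̄ ± 2s: 30.66 ± 2·16.24 = [-1.82, 63.14].
65.9: z = 2.17, |z| > 2 → outlier.
Every other value lies within [-1.82, 63.14].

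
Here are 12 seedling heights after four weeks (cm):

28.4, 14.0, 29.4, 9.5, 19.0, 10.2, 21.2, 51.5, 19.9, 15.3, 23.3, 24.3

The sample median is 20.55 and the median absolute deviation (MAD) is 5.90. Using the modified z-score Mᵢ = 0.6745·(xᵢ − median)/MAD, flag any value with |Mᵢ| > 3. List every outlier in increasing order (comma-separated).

|Mᵢ| > 3 ⇔ |xᵢ − 20.55| > 3·5.90/0.6745 = 26.24.
So outliers lie outside [-5.69, 46.79].
51.5: M = 3.54 → outlier.

51.5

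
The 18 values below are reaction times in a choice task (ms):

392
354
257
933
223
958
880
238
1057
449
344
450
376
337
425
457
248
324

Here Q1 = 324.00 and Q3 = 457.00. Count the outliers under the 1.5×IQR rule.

IQR = 133.00; fences at 324.00 − 199.50 = 124.50 and 457.00 + 199.50 = 656.50.
Outside the cutoffs: 880, 933, 958, 1057.

4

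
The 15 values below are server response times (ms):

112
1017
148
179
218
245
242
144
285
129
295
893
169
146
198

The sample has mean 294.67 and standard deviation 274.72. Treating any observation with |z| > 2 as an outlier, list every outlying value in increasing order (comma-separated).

893, 1017

Cutoffs at x̄ ± 2s: 294.67 ± 2·274.72 = [-254.77, 844.11].
893: z = 2.18, |z| > 2 → outlier.
1017: z = 2.63, |z| > 2 → outlier.
Every other value lies within [-254.77, 844.11].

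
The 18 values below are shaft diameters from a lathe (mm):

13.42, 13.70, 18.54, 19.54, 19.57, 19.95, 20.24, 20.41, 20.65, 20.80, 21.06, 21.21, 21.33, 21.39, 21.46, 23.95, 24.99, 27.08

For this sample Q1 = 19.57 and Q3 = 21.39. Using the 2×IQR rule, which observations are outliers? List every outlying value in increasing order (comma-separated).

13.42, 13.70, 27.08

IQR = Q3 − Q1 = 21.39 − 19.57 = 1.82.
Lower fence = Q1 − 2·IQR = 19.57 − 3.64 = 15.93.
Upper fence = Q3 + 2·IQR = 21.39 + 3.64 = 25.03.
13.42 < 15.93 → outlier.
13.70 < 15.93 → outlier.
27.08 > 25.03 → outlier.
All remaining values lie within [15.93, 25.03].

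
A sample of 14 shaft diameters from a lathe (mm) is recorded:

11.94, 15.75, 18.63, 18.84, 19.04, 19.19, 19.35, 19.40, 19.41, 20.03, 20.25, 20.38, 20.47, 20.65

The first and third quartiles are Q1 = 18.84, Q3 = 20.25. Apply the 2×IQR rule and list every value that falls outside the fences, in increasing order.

IQR = Q3 − Q1 = 20.25 − 18.84 = 1.41.
Lower fence = Q1 − 2·IQR = 18.84 − 2.82 = 16.02.
Upper fence = Q3 + 2·IQR = 20.25 + 2.82 = 23.07.
11.94 < 16.02 → outlier.
15.75 < 16.02 → outlier.
All remaining values lie within [16.02, 23.07].

11.94, 15.75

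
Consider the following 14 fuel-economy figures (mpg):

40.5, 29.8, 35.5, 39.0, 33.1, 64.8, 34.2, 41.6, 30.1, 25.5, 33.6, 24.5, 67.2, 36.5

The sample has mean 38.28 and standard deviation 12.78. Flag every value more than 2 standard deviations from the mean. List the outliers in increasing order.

64.8, 67.2

Cutoffs at x̄ ± 2s: 38.28 ± 2·12.78 = [12.72, 63.84].
64.8: z = 2.08, |z| > 2 → outlier.
67.2: z = 2.26, |z| > 2 → outlier.
Every other value lies within [12.72, 63.84].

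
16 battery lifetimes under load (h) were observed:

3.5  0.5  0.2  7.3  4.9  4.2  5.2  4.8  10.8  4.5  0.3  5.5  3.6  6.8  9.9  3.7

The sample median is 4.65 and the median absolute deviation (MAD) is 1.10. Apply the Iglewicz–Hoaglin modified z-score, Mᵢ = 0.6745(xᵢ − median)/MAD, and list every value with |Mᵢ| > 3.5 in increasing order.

10.8

|Mᵢ| > 3.5 ⇔ |xᵢ − 4.65| > 3.5·1.10/0.6745 = 5.71.
So outliers lie outside [-1.06, 10.36].
10.8: M = 3.77 → outlier.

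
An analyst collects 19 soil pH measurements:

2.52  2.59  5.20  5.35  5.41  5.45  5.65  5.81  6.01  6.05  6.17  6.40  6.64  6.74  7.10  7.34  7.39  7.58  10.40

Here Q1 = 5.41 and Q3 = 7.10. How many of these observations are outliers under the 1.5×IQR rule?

IQR = 1.69; fences at 5.41 − 2.535 = 2.875 and 7.10 + 2.535 = 9.635.
Outside the cutoffs: 2.52, 2.59, 10.40.

3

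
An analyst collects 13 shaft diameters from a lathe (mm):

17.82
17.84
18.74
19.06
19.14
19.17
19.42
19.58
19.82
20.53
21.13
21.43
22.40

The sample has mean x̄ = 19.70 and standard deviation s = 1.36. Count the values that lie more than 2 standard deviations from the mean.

Cutoffs: x̄ ± 2s = [16.98, 22.42].
Every value lies within the cutoffs.

0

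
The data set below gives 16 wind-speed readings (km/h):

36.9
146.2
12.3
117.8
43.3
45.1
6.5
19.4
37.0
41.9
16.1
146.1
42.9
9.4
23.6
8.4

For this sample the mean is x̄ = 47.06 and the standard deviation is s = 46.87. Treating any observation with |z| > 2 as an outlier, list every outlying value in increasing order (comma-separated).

146.1, 146.2

Cutoffs at x̄ ± 2s: 47.06 ± 2·46.87 = [-46.68, 140.80].
146.1: z = 2.11, |z| > 2 → outlier.
146.2: z = 2.12, |z| > 2 → outlier.
Every other value lies within [-46.68, 140.80].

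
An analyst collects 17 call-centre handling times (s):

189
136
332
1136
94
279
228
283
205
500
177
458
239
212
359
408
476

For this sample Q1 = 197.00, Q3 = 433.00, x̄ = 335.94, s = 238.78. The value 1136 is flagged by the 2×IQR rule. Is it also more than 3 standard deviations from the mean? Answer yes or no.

z = (1136 − 335.94) / 238.78 = 3.35.
|z| = 3.35 > 3.

yes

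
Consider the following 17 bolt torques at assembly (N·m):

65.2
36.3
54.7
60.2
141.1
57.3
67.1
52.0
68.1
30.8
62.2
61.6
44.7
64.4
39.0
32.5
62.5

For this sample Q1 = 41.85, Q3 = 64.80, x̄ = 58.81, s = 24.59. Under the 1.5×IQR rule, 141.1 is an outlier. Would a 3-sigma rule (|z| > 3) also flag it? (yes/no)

z = (141.1 − 58.81) / 24.59 = 3.35.
|z| = 3.35 > 3.

yes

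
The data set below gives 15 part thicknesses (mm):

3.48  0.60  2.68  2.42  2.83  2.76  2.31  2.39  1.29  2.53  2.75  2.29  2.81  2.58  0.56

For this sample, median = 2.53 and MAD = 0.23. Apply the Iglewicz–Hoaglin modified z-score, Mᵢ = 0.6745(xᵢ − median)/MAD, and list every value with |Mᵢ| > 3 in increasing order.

|Mᵢ| > 3 ⇔ |xᵢ − 2.53| > 3·0.23/0.6745 = 1.02.
So outliers lie outside [1.51, 3.55].
0.56: M = -5.78 → outlier.
0.60: M = -5.66 → outlier.
1.29: M = -3.64 → outlier.

0.56, 0.60, 1.29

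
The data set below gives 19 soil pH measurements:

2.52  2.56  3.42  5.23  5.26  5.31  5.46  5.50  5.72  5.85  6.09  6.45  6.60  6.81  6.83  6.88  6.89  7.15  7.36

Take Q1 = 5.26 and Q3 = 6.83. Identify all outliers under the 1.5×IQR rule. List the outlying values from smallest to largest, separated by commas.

2.52, 2.56

IQR = Q3 − Q1 = 6.83 − 5.26 = 1.57.
Lower fence = Q1 − 1.5·IQR = 5.26 − 2.355 = 2.905.
Upper fence = Q3 + 1.5·IQR = 6.83 + 2.355 = 9.185.
2.52 < 2.905 → outlier.
2.56 < 2.905 → outlier.
All remaining values lie within [2.905, 9.185].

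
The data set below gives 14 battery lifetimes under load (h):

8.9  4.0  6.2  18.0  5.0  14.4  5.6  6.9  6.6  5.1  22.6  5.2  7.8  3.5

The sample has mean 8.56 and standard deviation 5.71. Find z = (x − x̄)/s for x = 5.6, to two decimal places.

-0.52

z = (5.6 − 8.56) / 5.71 = -0.52.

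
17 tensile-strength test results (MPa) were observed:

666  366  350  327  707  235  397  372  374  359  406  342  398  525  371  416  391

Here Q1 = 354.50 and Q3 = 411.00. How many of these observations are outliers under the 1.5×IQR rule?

IQR = 56.50; fences at 354.50 − 84.75 = 269.75 and 411.00 + 84.75 = 495.75.
Outside the cutoffs: 235, 525, 666, 707.

4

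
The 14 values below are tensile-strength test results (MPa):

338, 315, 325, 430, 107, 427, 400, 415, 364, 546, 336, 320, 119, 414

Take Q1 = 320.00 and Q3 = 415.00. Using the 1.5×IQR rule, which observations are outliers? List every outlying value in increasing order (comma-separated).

107, 119

IQR = Q3 − Q1 = 415.00 − 320.00 = 95.00.
Lower fence = Q1 − 1.5·IQR = 320.00 − 142.50 = 177.50.
Upper fence = Q3 + 1.5·IQR = 415.00 + 142.50 = 557.50.
107 < 177.50 → outlier.
119 < 177.50 → outlier.
All remaining values lie within [177.50, 557.50].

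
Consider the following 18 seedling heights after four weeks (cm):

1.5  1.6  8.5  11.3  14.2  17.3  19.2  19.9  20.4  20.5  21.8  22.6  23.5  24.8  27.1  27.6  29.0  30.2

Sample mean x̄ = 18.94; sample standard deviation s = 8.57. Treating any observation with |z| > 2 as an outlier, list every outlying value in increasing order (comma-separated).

1.5, 1.6

Cutoffs at x̄ ± 2s: 18.94 ± 2·8.57 = [1.80, 36.08].
1.5: z = -2.04, |z| > 2 → outlier.
1.6: z = -2.02, |z| > 2 → outlier.
Every other value lies within [1.80, 36.08].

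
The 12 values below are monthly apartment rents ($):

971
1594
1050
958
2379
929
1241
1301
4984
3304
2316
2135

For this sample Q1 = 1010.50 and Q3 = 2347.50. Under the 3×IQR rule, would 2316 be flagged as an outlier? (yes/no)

IQR = Q3 − Q1 = 2347.50 − 1010.50 = 1337.00.
Lower fence = Q1 − 3·IQR = 1010.50 − 4011.00 = -3000.50.
Upper fence = Q3 + 3·IQR = 2347.50 + 4011.00 = 6358.50.
2316 lies within [-3000.50, 6358.50].

no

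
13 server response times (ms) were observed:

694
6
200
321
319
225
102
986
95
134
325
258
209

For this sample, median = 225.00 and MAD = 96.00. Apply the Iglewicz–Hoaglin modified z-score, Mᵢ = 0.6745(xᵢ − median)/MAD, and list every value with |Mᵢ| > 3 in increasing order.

694, 986

|Mᵢ| > 3 ⇔ |xᵢ − 225.00| > 3·96.00/0.6745 = 426.98.
So outliers lie outside [-201.98, 651.98].
694: M = 3.30 → outlier.
986: M = 5.35 → outlier.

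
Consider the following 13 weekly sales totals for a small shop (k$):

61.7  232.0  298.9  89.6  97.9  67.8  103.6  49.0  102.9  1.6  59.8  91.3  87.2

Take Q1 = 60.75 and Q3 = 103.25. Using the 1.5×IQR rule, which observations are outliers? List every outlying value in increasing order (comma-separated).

IQR = Q3 − Q1 = 103.25 − 60.75 = 42.50.
Lower fence = Q1 − 1.5·IQR = 60.75 − 63.75 = -3.00.
Upper fence = Q3 + 1.5·IQR = 103.25 + 63.75 = 167.00.
232.0 > 167.00 → outlier.
298.9 > 167.00 → outlier.
All remaining values lie within [-3.00, 167.00].

232.0, 298.9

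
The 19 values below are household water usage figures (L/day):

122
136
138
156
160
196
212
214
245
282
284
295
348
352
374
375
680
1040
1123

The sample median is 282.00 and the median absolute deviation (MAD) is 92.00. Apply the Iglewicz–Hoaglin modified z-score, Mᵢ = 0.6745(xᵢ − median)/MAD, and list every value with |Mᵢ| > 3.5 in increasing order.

1040, 1123

|Mᵢ| > 3.5 ⇔ |xᵢ − 282.00| > 3.5·92.00/0.6745 = 477.39.
So outliers lie outside [-195.39, 759.39].
1040: M = 5.56 → outlier.
1123: M = 6.17 → outlier.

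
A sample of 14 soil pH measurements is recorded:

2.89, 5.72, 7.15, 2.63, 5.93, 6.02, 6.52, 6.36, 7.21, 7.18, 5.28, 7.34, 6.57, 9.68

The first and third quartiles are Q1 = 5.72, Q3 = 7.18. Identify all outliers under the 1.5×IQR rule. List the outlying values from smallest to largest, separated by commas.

2.63, 2.89, 9.68

IQR = Q3 − Q1 = 7.18 − 5.72 = 1.46.
Lower fence = Q1 − 1.5·IQR = 5.72 − 2.19 = 3.53.
Upper fence = Q3 + 1.5·IQR = 7.18 + 2.19 = 9.37.
2.63 < 3.53 → outlier.
2.89 < 3.53 → outlier.
9.68 > 9.37 → outlier.
All remaining values lie within [3.53, 9.37].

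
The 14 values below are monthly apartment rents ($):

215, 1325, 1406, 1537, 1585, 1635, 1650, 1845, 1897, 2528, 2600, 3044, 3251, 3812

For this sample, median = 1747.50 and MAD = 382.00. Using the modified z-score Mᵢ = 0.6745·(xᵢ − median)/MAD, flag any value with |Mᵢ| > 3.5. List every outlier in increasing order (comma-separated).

|Mᵢ| > 3.5 ⇔ |xᵢ − 1747.50| > 3.5·382.00/0.6745 = 1982.21.
So outliers lie outside [-234.71, 3729.71].
3812: M = 3.65 → outlier.

3812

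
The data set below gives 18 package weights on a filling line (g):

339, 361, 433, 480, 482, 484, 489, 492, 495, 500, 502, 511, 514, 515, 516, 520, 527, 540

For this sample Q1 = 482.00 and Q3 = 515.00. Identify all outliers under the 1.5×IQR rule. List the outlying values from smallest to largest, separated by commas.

339, 361

IQR = Q3 − Q1 = 515.00 − 482.00 = 33.00.
Lower fence = Q1 − 1.5·IQR = 482.00 − 49.50 = 432.50.
Upper fence = Q3 + 1.5·IQR = 515.00 + 49.50 = 564.50.
339 < 432.50 → outlier.
361 < 432.50 → outlier.
All remaining values lie within [432.50, 564.50].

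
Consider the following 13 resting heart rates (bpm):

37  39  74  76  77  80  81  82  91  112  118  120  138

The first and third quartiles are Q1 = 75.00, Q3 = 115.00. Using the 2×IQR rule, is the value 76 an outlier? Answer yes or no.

IQR = Q3 − Q1 = 115.00 − 75.00 = 40.00.
Lower fence = Q1 − 2·IQR = 75.00 − 80.00 = -5.00.
Upper fence = Q3 + 2·IQR = 115.00 + 80.00 = 195.00.
76 lies within [-5.00, 195.00].

no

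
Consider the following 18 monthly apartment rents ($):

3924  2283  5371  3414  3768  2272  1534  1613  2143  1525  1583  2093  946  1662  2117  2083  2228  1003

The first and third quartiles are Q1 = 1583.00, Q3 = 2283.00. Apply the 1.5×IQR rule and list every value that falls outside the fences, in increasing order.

3414, 3768, 3924, 5371

IQR = Q3 − Q1 = 2283.00 − 1583.00 = 700.00.
Lower fence = Q1 − 1.5·IQR = 1583.00 − 1050.00 = 533.00.
Upper fence = Q3 + 1.5·IQR = 2283.00 + 1050.00 = 3333.00.
3414 > 3333.00 → outlier.
3768 > 3333.00 → outlier.
3924 > 3333.00 → outlier.
5371 > 3333.00 → outlier.
All remaining values lie within [533.00, 3333.00].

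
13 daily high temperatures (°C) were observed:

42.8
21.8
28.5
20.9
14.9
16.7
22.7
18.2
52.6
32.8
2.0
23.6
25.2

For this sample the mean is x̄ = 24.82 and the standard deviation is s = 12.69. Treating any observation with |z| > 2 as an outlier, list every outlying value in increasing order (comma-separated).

52.6

Cutoffs at x̄ ± 2s: 24.82 ± 2·12.69 = [-0.56, 50.20].
52.6: z = 2.19, |z| > 2 → outlier.
Every other value lies within [-0.56, 50.20].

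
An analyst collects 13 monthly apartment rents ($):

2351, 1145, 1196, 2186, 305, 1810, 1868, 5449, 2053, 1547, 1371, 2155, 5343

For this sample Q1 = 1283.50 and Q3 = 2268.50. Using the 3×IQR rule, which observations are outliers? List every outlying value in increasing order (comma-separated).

IQR = Q3 − Q1 = 2268.50 − 1283.50 = 985.00.
Lower fence = Q1 − 3·IQR = 1283.50 − 2955.00 = -1671.50.
Upper fence = Q3 + 3·IQR = 2268.50 + 2955.00 = 5223.50.
5343 > 5223.50 → outlier.
5449 > 5223.50 → outlier.
All remaining values lie within [-1671.50, 5223.50].

5343, 5449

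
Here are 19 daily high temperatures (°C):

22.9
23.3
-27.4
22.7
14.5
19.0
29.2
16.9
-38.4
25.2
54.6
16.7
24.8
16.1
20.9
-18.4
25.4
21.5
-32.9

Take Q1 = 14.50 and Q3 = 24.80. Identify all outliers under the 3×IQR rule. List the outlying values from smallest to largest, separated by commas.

IQR = Q3 − Q1 = 24.80 − 14.50 = 10.30.
Lower fence = Q1 − 3·IQR = 14.50 − 30.90 = -16.40.
Upper fence = Q3 + 3·IQR = 24.80 + 30.90 = 55.70.
-38.4 < -16.40 → outlier.
-32.9 < -16.40 → outlier.
-27.4 < -16.40 → outlier.
-18.4 < -16.40 → outlier.
All remaining values lie within [-16.40, 55.70].

-38.4, -32.9, -27.4, -18.4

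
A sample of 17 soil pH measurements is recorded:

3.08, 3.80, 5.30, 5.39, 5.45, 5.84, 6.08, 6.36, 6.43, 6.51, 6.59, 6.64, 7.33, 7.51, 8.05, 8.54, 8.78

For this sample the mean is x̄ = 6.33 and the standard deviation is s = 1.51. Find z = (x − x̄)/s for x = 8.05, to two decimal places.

1.14

z = (8.05 − 6.33) / 1.51 = 1.14.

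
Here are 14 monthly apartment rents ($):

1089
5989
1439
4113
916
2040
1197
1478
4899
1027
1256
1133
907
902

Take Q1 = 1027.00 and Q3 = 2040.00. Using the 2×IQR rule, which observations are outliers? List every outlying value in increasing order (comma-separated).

4113, 4899, 5989

IQR = Q3 − Q1 = 2040.00 − 1027.00 = 1013.00.
Lower fence = Q1 − 2·IQR = 1027.00 − 2026.00 = -999.00.
Upper fence = Q3 + 2·IQR = 2040.00 + 2026.00 = 4066.00.
4113 > 4066.00 → outlier.
4899 > 4066.00 → outlier.
5989 > 4066.00 → outlier.
All remaining values lie within [-999.00, 4066.00].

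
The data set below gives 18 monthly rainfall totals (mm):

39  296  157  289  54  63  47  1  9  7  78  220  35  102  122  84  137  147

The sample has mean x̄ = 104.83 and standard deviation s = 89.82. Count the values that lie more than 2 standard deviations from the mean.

Cutoffs: x̄ ± 2s = [-74.81, 284.47].
Outside the cutoffs: 289, 296.

2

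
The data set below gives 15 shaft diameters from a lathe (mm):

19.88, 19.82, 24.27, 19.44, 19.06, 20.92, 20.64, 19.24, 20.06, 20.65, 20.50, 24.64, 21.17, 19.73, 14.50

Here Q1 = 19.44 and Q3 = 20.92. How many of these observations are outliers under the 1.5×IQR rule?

3

IQR = 1.48; fences at 19.44 − 2.22 = 17.22 and 20.92 + 2.22 = 23.14.
Outside the cutoffs: 14.50, 24.27, 24.64.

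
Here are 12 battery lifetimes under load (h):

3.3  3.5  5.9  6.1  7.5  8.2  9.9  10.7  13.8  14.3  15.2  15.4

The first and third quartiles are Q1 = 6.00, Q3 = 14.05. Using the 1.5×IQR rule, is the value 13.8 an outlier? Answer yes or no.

no

IQR = Q3 − Q1 = 14.05 − 6.00 = 8.05.
Lower fence = Q1 − 1.5·IQR = 6.00 − 12.075 = -6.075.
Upper fence = Q3 + 1.5·IQR = 14.05 + 12.075 = 26.125.
13.8 lies within [-6.075, 26.125].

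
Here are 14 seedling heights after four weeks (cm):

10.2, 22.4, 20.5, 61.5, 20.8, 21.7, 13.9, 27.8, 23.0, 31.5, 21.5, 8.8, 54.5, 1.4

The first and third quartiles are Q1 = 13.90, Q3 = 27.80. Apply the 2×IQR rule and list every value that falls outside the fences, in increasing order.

61.5

IQR = Q3 − Q1 = 27.80 − 13.90 = 13.90.
Lower fence = Q1 − 2·IQR = 13.90 − 27.80 = -13.90.
Upper fence = Q3 + 2·IQR = 27.80 + 27.80 = 55.60.
61.5 > 55.60 → outlier.
All remaining values lie within [-13.90, 55.60].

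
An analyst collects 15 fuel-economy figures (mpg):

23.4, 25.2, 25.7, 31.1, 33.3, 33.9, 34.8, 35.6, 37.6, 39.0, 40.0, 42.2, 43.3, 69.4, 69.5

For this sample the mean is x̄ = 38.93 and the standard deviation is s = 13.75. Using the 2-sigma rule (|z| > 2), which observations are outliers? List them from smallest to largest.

Cutoffs at x̄ ± 2s: 38.93 ± 2·13.75 = [11.43, 66.43].
69.4: z = 2.22, |z| > 2 → outlier.
69.5: z = 2.22, |z| > 2 → outlier.
Every other value lies within [11.43, 66.43].

69.4, 69.5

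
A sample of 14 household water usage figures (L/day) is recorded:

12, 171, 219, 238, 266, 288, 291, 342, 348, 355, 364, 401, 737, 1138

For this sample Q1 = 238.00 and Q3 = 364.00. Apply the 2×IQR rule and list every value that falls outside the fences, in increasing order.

737, 1138

IQR = Q3 − Q1 = 364.00 − 238.00 = 126.00.
Lower fence = Q1 − 2·IQR = 238.00 − 252.00 = -14.00.
Upper fence = Q3 + 2·IQR = 364.00 + 252.00 = 616.00.
737 > 616.00 → outlier.
1138 > 616.00 → outlier.
All remaining values lie within [-14.00, 616.00].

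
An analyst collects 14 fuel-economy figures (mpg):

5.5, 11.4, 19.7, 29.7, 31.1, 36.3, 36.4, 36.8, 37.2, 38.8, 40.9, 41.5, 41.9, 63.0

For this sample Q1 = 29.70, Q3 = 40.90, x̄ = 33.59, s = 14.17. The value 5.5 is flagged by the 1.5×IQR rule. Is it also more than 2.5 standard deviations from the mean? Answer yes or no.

no

z = (5.5 − 33.59) / 14.17 = -1.98.
|z| = 1.98 ≤ 2.5.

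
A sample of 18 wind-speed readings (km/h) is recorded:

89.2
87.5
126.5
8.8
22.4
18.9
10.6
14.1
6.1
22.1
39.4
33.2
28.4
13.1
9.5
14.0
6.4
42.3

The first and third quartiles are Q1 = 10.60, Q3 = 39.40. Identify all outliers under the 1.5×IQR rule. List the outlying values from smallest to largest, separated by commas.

87.5, 89.2, 126.5

IQR = Q3 − Q1 = 39.40 − 10.60 = 28.80.
Lower fence = Q1 − 1.5·IQR = 10.60 − 43.20 = -32.60.
Upper fence = Q3 + 1.5·IQR = 39.40 + 43.20 = 82.60.
87.5 > 82.60 → outlier.
89.2 > 82.60 → outlier.
126.5 > 82.60 → outlier.
All remaining values lie within [-32.60, 82.60].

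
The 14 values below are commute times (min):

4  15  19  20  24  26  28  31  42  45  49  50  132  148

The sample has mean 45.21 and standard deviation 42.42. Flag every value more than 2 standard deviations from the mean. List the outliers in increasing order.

132, 148

Cutoffs at x̄ ± 2s: 45.21 ± 2·42.42 = [-39.63, 130.05].
132: z = 2.05, |z| > 2 → outlier.
148: z = 2.42, |z| > 2 → outlier.
Every other value lies within [-39.63, 130.05].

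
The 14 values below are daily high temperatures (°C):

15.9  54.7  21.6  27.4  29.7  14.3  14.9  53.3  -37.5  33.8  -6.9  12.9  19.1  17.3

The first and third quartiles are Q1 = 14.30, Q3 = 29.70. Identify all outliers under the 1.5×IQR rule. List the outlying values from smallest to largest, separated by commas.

IQR = Q3 − Q1 = 29.70 − 14.30 = 15.40.
Lower fence = Q1 − 1.5·IQR = 14.30 − 23.10 = -8.80.
Upper fence = Q3 + 1.5·IQR = 29.70 + 23.10 = 52.80.
-37.5 < -8.80 → outlier.
53.3 > 52.80 → outlier.
54.7 > 52.80 → outlier.
All remaining values lie within [-8.80, 52.80].

-37.5, 53.3, 54.7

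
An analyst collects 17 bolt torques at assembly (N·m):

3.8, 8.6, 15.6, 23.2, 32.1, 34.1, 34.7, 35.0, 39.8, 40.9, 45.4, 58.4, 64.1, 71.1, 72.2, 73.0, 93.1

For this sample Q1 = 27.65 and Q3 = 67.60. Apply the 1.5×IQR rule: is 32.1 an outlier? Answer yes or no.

no

IQR = Q3 − Q1 = 67.60 − 27.65 = 39.95.
Lower fence = Q1 − 1.5·IQR = 27.65 − 59.925 = -32.275.
Upper fence = Q3 + 1.5·IQR = 67.60 + 59.925 = 127.525.
32.1 lies within [-32.275, 127.525].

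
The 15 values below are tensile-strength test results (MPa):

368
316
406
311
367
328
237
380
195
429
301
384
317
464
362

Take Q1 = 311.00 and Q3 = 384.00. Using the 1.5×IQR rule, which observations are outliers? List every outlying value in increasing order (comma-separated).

195

IQR = Q3 − Q1 = 384.00 − 311.00 = 73.00.
Lower fence = Q1 − 1.5·IQR = 311.00 − 109.50 = 201.50.
Upper fence = Q3 + 1.5·IQR = 384.00 + 109.50 = 493.50.
195 < 201.50 → outlier.
All remaining values lie within [201.50, 493.50].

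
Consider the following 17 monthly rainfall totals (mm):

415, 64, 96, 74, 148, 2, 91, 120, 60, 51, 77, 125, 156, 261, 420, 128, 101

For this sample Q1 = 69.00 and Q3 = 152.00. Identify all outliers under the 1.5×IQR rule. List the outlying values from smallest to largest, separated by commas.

IQR = Q3 − Q1 = 152.00 − 69.00 = 83.00.
Lower fence = Q1 − 1.5·IQR = 69.00 − 124.50 = -55.50.
Upper fence = Q3 + 1.5·IQR = 152.00 + 124.50 = 276.50.
415 > 276.50 → outlier.
420 > 276.50 → outlier.
All remaining values lie within [-55.50, 276.50].

415, 420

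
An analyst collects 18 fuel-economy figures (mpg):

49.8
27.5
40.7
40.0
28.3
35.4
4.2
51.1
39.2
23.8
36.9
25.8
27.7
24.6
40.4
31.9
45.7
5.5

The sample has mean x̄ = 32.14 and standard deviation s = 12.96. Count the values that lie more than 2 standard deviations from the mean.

Cutoffs: x̄ ± 2s = [6.22, 58.06].
Outside the cutoffs: 4.2, 5.5.

2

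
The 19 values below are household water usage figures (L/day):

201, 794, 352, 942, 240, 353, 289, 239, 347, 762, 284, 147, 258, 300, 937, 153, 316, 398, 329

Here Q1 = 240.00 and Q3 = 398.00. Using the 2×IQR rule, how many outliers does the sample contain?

IQR = 158.00; fences at 240.00 − 316.00 = -76.00 and 398.00 + 316.00 = 714.00.
Outside the cutoffs: 762, 794, 937, 942.

4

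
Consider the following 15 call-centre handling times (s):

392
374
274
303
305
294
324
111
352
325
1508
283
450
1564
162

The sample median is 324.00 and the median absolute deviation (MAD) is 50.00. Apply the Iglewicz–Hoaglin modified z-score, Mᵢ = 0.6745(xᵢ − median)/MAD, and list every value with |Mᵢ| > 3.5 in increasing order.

1508, 1564

|Mᵢ| > 3.5 ⇔ |xᵢ − 324.00| > 3.5·50.00/0.6745 = 259.45.
So outliers lie outside [64.55, 583.45].
1508: M = 15.97 → outlier.
1564: M = 16.73 → outlier.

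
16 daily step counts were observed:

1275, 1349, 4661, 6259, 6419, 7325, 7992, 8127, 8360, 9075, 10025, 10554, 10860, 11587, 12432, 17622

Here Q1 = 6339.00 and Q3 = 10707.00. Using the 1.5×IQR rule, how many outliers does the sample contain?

IQR = 4368.00; fences at 6339.00 − 6552.00 = -213.00 and 10707.00 + 6552.00 = 17259.00.
Outside the cutoffs: 17622.

1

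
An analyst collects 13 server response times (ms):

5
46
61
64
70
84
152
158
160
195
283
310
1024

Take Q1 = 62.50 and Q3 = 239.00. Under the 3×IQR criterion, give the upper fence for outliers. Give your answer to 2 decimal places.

IQR = Q3 − Q1 = 239.00 − 62.50 = 176.50.
Lower fence = Q1 − 3·IQR = 62.50 − 529.50 = -467.00.
Upper fence = Q3 + 3·IQR = 239.00 + 529.50 = 768.50.

768.50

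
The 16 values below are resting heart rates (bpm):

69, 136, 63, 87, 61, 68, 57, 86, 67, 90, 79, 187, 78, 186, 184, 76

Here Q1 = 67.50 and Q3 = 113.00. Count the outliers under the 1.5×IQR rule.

3

IQR = 45.50; fences at 67.50 − 68.25 = -0.75 and 113.00 + 68.25 = 181.25.
Outside the cutoffs: 184, 186, 187.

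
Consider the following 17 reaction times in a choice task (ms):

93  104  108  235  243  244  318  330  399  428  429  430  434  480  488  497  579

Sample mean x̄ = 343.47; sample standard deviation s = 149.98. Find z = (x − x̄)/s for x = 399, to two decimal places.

0.37

z = (399 − 343.47) / 149.98 = 0.37.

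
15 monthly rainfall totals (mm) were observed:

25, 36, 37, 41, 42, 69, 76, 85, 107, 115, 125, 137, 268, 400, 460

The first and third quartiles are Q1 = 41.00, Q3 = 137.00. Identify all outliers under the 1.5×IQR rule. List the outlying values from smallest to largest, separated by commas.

400, 460

IQR = Q3 − Q1 = 137.00 − 41.00 = 96.00.
Lower fence = Q1 − 1.5·IQR = 41.00 − 144.00 = -103.00.
Upper fence = Q3 + 1.5·IQR = 137.00 + 144.00 = 281.00.
400 > 281.00 → outlier.
460 > 281.00 → outlier.
All remaining values lie within [-103.00, 281.00].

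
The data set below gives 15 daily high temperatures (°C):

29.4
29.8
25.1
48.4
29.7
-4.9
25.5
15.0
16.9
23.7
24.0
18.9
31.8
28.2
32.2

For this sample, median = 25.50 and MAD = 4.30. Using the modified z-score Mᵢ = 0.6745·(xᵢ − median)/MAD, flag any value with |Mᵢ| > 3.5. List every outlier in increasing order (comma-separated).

|Mᵢ| > 3.5 ⇔ |xᵢ − 25.50| > 3.5·4.30/0.6745 = 22.31.
So outliers lie outside [3.19, 47.81].
-4.9: M = -4.77 → outlier.
48.4: M = 3.59 → outlier.

-4.9, 48.4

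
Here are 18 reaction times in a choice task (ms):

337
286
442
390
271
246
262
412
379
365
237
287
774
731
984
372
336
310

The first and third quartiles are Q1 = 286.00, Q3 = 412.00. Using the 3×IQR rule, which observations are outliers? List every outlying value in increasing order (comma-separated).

IQR = Q3 − Q1 = 412.00 − 286.00 = 126.00.
Lower fence = Q1 − 3·IQR = 286.00 − 378.00 = -92.00.
Upper fence = Q3 + 3·IQR = 412.00 + 378.00 = 790.00.
984 > 790.00 → outlier.
All remaining values lie within [-92.00, 790.00].

984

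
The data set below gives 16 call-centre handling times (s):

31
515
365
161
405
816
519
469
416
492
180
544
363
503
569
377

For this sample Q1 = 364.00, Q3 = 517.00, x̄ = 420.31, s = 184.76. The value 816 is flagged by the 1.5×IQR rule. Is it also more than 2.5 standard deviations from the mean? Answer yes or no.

z = (816 − 420.31) / 184.76 = 2.14.
|z| = 2.14 ≤ 2.5.

no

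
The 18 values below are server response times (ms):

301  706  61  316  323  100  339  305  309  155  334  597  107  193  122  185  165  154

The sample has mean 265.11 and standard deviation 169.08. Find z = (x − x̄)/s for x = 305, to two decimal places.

z = (305 − 265.11) / 169.08 = 0.24.

0.24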